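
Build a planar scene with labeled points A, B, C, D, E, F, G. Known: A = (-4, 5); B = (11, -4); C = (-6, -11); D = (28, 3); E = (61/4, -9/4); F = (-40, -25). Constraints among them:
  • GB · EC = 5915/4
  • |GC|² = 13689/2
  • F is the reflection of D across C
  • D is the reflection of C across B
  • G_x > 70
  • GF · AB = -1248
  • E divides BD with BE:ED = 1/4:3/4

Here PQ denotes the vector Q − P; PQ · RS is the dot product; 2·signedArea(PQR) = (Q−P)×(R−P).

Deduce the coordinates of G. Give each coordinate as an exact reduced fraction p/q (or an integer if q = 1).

1. G_x = 141/2  [GF · AB = -1248 ∩ GB · EC = 5915/4]
2. G_y = 41/2  [GF · AB = -1248 ∩ GB · EC = 5915/4]
   → G = (141/2, 41/2)

G = (141/2, 41/2)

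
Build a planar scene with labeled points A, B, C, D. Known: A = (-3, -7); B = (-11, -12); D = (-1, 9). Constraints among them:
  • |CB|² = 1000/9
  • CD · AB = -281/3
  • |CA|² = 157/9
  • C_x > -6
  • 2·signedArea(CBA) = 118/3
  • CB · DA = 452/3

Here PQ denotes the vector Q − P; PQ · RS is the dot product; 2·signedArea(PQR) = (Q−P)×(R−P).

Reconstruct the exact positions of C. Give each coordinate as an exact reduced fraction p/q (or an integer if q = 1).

1. C_x = -5  [2·signedArea(CBA) = 118/3 ∩ CD · AB = -281/3]
2. C_y = -10/3  [2·signedArea(CBA) = 118/3 ∩ CD · AB = -281/3]
   → C = (-5, -10/3)

C = (-5, -10/3)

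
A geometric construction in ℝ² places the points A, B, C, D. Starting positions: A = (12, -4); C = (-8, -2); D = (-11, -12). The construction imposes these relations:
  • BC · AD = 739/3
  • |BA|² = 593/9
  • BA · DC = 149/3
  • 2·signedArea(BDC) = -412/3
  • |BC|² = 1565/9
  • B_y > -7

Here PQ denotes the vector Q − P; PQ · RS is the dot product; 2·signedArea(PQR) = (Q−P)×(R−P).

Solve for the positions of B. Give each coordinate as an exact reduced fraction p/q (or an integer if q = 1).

1. B_x = 13/3  [2·signedArea(BDC) = -412/3 ∩ BA · DC = 149/3]
2. B_y = -20/3  [2·signedArea(BDC) = -412/3 ∩ BA · DC = 149/3]
   → B = (13/3, -20/3)

B = (13/3, -20/3)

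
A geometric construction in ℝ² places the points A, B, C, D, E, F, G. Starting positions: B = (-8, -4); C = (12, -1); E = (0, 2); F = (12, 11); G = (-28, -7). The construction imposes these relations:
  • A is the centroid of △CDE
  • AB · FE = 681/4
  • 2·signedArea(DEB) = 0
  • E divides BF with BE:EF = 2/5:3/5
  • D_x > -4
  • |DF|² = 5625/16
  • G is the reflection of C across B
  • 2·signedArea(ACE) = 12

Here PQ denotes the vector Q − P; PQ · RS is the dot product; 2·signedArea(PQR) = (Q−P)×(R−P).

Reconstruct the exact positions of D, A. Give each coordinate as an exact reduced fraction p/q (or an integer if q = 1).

A = (3, 1/4)
D = (-3, -1/4)

1. A_x = 3  [2·signedArea(ACE) = 12 ∩ AB · FE = 681/4]
2. A_y = 1/4  [2·signedArea(ACE) = 12 ∩ AB · FE = 681/4]
   → A = (3, 1/4)
3. D_x = -3  [2·signedArea(DEB) = 0 ∩ A is the centroid of △CDE]
4. D_y = -1/4  [2·signedArea(DEB) = 0 ∩ A is the centroid of △CDE]
   → D = (-3, -1/4)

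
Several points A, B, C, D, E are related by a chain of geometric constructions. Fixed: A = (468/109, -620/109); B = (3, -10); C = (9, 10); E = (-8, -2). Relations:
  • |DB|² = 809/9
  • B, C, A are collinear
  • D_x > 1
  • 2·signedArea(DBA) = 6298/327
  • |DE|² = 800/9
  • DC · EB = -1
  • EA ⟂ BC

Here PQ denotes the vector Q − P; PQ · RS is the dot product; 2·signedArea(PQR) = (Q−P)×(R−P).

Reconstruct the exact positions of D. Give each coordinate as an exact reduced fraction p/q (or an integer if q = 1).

1. D_x = 4/3  [DC · EB = -1 ∩ 2·signedArea(DBA) = 6298/327]
2. D_y = -2/3  [DC · EB = -1 ∩ 2·signedArea(DBA) = 6298/327]
   → D = (4/3, -2/3)

D = (4/3, -2/3)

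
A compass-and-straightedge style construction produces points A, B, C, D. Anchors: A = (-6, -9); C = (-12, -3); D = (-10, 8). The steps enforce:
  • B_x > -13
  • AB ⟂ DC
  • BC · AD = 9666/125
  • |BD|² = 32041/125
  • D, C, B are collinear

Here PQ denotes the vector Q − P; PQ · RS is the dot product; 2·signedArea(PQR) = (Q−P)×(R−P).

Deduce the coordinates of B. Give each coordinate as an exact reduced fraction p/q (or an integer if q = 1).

B = (-1608/125, -969/125)

1. B_x = -1608/125  [D, C, B are collinear ∩ AB ⟂ DC]
2. B_y = -969/125  [D, C, B are collinear ∩ AB ⟂ DC]
   → B = (-1608/125, -969/125)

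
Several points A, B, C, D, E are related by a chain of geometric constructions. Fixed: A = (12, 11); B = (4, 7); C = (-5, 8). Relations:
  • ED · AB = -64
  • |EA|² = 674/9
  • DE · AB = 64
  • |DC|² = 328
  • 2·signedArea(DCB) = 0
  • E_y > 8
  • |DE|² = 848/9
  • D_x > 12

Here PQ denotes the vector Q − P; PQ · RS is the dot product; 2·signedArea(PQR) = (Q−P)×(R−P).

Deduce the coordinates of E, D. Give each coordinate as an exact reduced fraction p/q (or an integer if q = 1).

D = (13, 6)
E = (11/3, 26/3)

1. D_x = 13  [line 1·x + 9·y + -67 = 0 ∩ |DC|² = 328]
2. D_y = 6  [line 1·x + 9·y + -67 = 0 ∩ |DC|² = 328]
   → D = (13, 6)
3. E_x = 11/3  [line 8·x + 4·y + -64 = 0 ∩ |EA|² = 674/9]
4. E_y = 26/3  [line 8·x + 4·y + -64 = 0 ∩ |EA|² = 674/9]
   → E = (11/3, 26/3)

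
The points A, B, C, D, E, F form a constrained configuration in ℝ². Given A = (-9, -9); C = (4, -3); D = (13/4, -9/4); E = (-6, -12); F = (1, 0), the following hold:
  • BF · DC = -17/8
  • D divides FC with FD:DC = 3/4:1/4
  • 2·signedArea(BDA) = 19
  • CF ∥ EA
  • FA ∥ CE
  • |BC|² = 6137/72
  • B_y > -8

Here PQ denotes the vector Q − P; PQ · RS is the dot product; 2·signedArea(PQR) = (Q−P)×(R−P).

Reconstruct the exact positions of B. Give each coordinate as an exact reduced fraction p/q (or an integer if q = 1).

B = (-47/12, -31/4)

1. B_x = -47/12  [BF · DC = -17/8 ∩ 2·signedArea(BDA) = 19]
2. B_y = -31/4  [BF · DC = -17/8 ∩ 2·signedArea(BDA) = 19]
   → B = (-47/12, -31/4)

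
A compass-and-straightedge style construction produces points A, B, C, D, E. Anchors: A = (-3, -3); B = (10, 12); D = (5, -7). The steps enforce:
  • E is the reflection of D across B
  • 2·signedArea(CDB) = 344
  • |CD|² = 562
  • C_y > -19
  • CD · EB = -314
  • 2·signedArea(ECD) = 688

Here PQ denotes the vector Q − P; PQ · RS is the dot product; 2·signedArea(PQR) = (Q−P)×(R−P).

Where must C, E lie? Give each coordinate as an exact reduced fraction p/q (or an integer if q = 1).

1. E_x = 15  [E is the reflection of D across B]
2. E_y = 31  [E is the reflection of D across B]
   → E = (15, 31)
3. C_x = -16  [CD · EB = -314 ∩ 2·signedArea(ECD) = 688]
4. C_y = -18  [CD · EB = -314 ∩ 2·signedArea(ECD) = 688]
   → C = (-16, -18)

C = (-16, -18)
E = (15, 31)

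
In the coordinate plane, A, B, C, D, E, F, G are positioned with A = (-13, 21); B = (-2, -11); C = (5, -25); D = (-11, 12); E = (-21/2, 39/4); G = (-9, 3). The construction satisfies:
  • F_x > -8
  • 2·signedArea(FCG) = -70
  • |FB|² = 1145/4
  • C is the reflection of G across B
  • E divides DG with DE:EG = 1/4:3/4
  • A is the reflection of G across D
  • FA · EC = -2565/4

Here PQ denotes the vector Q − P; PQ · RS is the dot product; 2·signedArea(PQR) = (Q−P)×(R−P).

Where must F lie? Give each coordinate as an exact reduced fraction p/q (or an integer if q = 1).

F = (-15/2, 5)

1. F_x = -15/2  [2·signedArea(FCG) = -70 ∩ FA · EC = -2565/4]
2. F_y = 5  [2·signedArea(FCG) = -70 ∩ FA · EC = -2565/4]
   → F = (-15/2, 5)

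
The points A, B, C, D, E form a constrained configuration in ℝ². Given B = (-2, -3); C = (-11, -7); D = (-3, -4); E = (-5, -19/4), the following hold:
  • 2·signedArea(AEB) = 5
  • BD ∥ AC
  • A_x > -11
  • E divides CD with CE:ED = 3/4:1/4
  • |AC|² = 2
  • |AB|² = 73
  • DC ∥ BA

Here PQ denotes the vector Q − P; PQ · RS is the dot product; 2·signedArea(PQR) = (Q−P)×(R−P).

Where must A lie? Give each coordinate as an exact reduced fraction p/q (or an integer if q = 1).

1. A_x = -10  [BD ∥ AC ∩ DC ∥ BA]
2. A_y = -6  [BD ∥ AC ∩ DC ∥ BA]
   → A = (-10, -6)

A = (-10, -6)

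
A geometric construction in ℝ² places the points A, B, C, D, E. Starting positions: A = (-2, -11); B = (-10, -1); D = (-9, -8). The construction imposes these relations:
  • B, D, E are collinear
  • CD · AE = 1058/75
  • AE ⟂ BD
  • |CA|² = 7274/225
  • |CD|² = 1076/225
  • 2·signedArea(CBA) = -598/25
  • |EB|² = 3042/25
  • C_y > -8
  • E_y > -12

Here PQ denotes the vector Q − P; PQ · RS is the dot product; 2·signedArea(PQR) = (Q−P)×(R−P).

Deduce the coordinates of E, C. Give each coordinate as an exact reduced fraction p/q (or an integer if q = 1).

1. E_x = -211/25  [B, D, E are collinear ∩ AE ⟂ BD]
2. E_y = -298/25  [B, D, E are collinear ∩ AE ⟂ BD]
   → E = (-211/25, -298/25)
3. C_x = -511/75  [CD · AE = 1058/75 ∩ 2·signedArea(CBA) = -598/25]
4. C_y = -598/75  [CD · AE = 1058/75 ∩ 2·signedArea(CBA) = -598/25]
   → C = (-511/75, -598/75)

C = (-511/75, -598/75)
E = (-211/25, -298/25)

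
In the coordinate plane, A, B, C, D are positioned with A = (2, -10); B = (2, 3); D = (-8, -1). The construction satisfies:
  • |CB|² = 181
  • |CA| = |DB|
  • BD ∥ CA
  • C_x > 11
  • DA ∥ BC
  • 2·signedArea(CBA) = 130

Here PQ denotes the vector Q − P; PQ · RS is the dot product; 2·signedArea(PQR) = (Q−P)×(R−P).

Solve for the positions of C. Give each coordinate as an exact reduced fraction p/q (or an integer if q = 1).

1. C_x = 12  [BD ∥ CA ∩ DA ∥ BC]
2. C_y = -6  [BD ∥ CA ∩ DA ∥ BC]
   → C = (12, -6)

C = (12, -6)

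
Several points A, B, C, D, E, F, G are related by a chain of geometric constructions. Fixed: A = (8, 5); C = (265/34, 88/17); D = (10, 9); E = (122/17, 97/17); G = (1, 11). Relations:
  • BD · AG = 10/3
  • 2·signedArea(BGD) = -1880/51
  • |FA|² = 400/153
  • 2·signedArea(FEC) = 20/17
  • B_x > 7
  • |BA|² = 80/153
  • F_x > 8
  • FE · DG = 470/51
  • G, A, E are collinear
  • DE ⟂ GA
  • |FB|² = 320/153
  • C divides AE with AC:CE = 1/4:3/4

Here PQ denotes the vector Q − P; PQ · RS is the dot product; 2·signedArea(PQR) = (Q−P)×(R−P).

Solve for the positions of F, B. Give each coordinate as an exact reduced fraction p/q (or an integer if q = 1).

1. F_x = 428/51  [2·signedArea(FEC) = 20/17 ∩ FE · DG = 470/51]
2. F_y = 335/51  [2·signedArea(FEC) = 20/17 ∩ FE · DG = 470/51]
   → F = (428/51, 335/51)
3. B_x = 380/51  [2·signedArea(BGD) = -1880/51 ∩ BD · AG = 10/3]
4. B_y = 93/17  [2·signedArea(BGD) = -1880/51 ∩ BD · AG = 10/3]
   → B = (380/51, 93/17)

B = (380/51, 93/17)
F = (428/51, 335/51)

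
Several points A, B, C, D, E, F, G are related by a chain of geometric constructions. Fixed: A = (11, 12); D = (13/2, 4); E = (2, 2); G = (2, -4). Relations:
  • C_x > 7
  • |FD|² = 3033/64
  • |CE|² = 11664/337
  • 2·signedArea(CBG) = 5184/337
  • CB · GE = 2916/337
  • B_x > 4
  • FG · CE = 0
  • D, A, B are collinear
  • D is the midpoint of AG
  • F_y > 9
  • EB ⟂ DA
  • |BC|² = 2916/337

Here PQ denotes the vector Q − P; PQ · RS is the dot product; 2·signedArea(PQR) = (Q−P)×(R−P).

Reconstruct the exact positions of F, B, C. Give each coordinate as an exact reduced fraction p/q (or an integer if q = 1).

1. B_x = 1538/337  [D, A, B are collinear ∩ EB ⟂ DA]
2. B_y = 188/337  [D, A, B are collinear ∩ EB ⟂ DA]
   → B = (1538/337, 188/337)
3. C_x = 2402/337  [CB · GE = 2916/337 ∩ 2·signedArea(CBG) = 5184/337]
4. C_y = -298/337  [CB · GE = 2916/337 ∩ 2·signedArea(CBG) = 5184/337]
   → C = (2402/337, -298/337)
5. F_x = 79/8  [line 1728/337·x + -972/337·y + -7344/337 = 0 ∩ |FD|² = 3033/64]
6. F_y = 10  [line 1728/337·x + -972/337·y + -7344/337 = 0 ∩ |FD|² = 3033/64]
   → F = (79/8, 10)

B = (1538/337, 188/337)
C = (2402/337, -298/337)
F = (79/8, 10)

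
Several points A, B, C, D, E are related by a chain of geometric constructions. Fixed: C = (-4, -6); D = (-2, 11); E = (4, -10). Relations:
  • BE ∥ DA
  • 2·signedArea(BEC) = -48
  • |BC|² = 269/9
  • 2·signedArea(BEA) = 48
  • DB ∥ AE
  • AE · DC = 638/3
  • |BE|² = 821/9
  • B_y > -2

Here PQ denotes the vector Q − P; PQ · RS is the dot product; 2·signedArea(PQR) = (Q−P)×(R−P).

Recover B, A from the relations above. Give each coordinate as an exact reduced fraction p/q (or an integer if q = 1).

1. B_x = -2/3  [line -4·x + -8·y + -16 = 0 ∩ |BE|² = 821/9]
2. B_y = -5/3  [line -4·x + -8·y + -16 = 0 ∩ |BE|² = 821/9]
   → B = (-2/3, -5/3)
3. A_x = 8/3  [2·signedArea(BEA) = 48 ∩ DB ∥ AE]
4. A_y = 8/3  [2·signedArea(BEA) = 48 ∩ DB ∥ AE]
   → A = (8/3, 8/3)

A = (8/3, 8/3)
B = (-2/3, -5/3)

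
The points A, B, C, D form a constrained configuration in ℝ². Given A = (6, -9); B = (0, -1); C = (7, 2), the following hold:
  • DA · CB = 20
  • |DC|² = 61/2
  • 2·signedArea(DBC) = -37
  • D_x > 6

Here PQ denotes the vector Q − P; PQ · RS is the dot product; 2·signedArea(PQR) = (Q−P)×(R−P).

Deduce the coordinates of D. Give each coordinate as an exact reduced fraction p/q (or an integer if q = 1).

1. D_x = 13/2  [DA · CB = 20 ∩ 2·signedArea(DBC) = -37]
2. D_y = -7/2  [DA · CB = 20 ∩ 2·signedArea(DBC) = -37]
   → D = (13/2, -7/2)

D = (13/2, -7/2)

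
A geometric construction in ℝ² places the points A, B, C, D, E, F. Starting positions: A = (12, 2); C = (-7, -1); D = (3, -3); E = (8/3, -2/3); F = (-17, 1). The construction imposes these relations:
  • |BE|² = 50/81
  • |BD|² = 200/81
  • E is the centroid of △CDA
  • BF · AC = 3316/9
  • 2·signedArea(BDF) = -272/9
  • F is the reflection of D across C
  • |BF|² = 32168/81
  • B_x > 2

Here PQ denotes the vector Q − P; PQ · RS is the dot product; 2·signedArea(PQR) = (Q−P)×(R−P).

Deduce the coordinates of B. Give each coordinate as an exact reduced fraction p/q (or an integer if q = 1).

1. B_x = 25/9  [2·signedArea(BDF) = -272/9 ∩ BF · AC = 3316/9]
2. B_y = -13/9  [2·signedArea(BDF) = -272/9 ∩ BF · AC = 3316/9]
   → B = (25/9, -13/9)

B = (25/9, -13/9)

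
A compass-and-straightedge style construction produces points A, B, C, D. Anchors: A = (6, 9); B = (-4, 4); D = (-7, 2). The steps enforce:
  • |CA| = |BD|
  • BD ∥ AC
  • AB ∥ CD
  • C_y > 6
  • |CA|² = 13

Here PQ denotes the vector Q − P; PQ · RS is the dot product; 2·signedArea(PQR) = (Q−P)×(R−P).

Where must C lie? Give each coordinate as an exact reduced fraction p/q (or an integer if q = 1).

1. C_x = 3  [AB ∥ CD ∩ BD ∥ AC]
2. C_y = 7  [AB ∥ CD ∩ BD ∥ AC]
   → C = (3, 7)

C = (3, 7)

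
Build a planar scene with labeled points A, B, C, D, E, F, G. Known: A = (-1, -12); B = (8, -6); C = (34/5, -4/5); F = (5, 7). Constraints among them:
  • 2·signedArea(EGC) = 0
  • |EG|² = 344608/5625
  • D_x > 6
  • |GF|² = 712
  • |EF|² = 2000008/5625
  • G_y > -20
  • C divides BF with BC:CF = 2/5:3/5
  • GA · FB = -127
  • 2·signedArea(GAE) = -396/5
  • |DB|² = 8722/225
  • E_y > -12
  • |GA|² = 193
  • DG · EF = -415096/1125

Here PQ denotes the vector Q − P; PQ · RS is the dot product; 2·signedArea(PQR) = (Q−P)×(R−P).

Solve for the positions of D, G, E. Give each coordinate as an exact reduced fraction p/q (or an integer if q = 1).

D = (33/5, 1/15)
E = (231/25, -853/75)
G = (11, -19)

1. G_x = 11  [line -3·x + 13·y + 280 = 0 ∩ |GA|² = 193]
2. G_y = -19  [line -3·x + 13·y + 280 = 0 ∩ |GA|² = 193]
   → G = (11, -19)
3. E_x = 231/25  [2·signedArea(GAE) = -396/5 ∩ 2·signedArea(EGC) = 0]
4. E_y = -853/75  [2·signedArea(GAE) = -396/5 ∩ 2·signedArea(EGC) = 0]
   → E = (231/25, -853/75)
5. D_x = 33/5  [line 106/25·x + -1378/75·y + -30104/1125 = 0 ∩ |DB|² = 8722/225]
6. D_y = 1/15  [line 106/25·x + -1378/75·y + -30104/1125 = 0 ∩ |DB|² = 8722/225]
   → D = (33/5, 1/15)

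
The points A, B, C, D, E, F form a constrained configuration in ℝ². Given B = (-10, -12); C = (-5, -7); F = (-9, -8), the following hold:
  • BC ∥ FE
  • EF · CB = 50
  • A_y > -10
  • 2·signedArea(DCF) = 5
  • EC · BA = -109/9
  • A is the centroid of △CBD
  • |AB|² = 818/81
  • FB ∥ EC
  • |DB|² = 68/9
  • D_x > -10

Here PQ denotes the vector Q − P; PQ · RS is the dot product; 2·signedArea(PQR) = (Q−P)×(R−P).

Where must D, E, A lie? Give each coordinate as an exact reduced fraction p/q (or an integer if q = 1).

1. D_x = -28/3  [line 1·x + -4·y + -28 = 0 ∩ |DB|² = 68/9]
2. D_y = -28/3  [line 1·x + -4·y + -28 = 0 ∩ |DB|² = 68/9]
   → D = (-28/3, -28/3)
3. E_x = -4  [FB ∥ EC ∩ BC ∥ FE]
4. E_y = -3  [FB ∥ EC ∩ BC ∥ FE]
   → E = (-4, -3)
5. A_x = -73/9  [A is the centroid of △CBD]
6. A_y = -85/9  [A is the centroid of △CBD]
   → A = (-73/9, -85/9)

A = (-73/9, -85/9)
D = (-28/3, -28/3)
E = (-4, -3)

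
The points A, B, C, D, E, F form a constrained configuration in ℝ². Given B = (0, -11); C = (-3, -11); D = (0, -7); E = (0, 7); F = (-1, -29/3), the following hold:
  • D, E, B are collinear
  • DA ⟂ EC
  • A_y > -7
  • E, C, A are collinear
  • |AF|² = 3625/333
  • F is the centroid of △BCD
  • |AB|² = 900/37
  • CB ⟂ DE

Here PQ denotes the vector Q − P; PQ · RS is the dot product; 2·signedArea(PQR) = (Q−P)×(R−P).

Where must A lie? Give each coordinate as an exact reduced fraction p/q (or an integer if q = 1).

A = (-84/37, -245/37)

1. A_x = -84/37  [E, C, A are collinear ∩ DA ⟂ EC]
2. A_y = -245/37  [E, C, A are collinear ∩ DA ⟂ EC]
   → A = (-84/37, -245/37)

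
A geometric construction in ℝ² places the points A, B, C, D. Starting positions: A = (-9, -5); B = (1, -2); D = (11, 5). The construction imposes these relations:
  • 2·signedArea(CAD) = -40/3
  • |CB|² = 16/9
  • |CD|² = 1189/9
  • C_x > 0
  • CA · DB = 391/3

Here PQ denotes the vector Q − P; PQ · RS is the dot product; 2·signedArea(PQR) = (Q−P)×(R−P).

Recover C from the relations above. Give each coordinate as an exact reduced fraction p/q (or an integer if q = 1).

C = (1, -2/3)

1. C_x = 1  [CA · DB = 391/3 ∩ 2·signedArea(CAD) = -40/3]
2. C_y = -2/3  [CA · DB = 391/3 ∩ 2·signedArea(CAD) = -40/3]
   → C = (1, -2/3)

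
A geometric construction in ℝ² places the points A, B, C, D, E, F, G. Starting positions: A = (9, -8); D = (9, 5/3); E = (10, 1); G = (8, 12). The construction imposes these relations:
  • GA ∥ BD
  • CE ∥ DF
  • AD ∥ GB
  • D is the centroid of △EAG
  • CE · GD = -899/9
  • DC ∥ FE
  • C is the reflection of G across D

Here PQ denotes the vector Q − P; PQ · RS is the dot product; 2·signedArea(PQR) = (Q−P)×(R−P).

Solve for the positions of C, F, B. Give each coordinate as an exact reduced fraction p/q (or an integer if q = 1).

B = (8, 65/3)
C = (10, -26/3)
F = (9, 34/3)

1. C_x = 10  [C is the reflection of G across D]
2. C_y = -26/3  [C is the reflection of G across D]
   → C = (10, -26/3)
3. F_x = 9  [DC ∥ FE ∩ CE ∥ DF]
4. F_y = 34/3  [DC ∥ FE ∩ CE ∥ DF]
   → F = (9, 34/3)
5. B_x = 8  [GA ∥ BD ∩ AD ∥ GB]
6. B_y = 65/3  [GA ∥ BD ∩ AD ∥ GB]
   → B = (8, 65/3)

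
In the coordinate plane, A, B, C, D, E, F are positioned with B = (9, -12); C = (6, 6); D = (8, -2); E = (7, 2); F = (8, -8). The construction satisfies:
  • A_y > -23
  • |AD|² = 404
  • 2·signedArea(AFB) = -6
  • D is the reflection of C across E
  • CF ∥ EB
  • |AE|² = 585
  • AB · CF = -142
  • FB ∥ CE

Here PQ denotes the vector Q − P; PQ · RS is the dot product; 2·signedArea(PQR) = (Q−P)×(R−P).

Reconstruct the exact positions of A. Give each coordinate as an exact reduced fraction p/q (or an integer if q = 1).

A = (10, -22)

1. A_x = 10  [2·signedArea(AFB) = -6 ∩ AB · CF = -142]
2. A_y = -22  [2·signedArea(AFB) = -6 ∩ AB · CF = -142]
   → A = (10, -22)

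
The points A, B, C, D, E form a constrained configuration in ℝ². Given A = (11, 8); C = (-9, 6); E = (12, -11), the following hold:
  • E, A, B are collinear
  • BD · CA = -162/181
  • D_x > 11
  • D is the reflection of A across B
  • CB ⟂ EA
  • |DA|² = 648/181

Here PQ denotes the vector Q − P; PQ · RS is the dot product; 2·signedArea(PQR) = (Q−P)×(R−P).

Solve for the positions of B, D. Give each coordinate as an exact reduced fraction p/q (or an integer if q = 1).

B = (2000/181, 1277/181)
D = (2009/181, 1106/181)

1. B_x = 2000/181  [E, A, B are collinear ∩ CB ⟂ EA]
2. B_y = 1277/181  [E, A, B are collinear ∩ CB ⟂ EA]
   → B = (2000/181, 1277/181)
3. D_x = 2009/181  [D is the reflection of A across B]
4. D_y = 1106/181  [D is the reflection of A across B]
   → D = (2009/181, 1106/181)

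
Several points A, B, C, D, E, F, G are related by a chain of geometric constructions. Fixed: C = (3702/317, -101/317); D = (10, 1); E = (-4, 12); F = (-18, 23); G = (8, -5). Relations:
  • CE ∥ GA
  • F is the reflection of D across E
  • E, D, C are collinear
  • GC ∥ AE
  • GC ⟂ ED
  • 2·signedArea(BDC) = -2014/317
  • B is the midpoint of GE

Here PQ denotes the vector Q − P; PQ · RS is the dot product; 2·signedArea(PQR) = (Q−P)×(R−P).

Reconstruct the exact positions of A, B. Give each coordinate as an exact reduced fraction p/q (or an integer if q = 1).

A = (-2434/317, 2320/317)
B = (2, 7/2)

1. A_x = -2434/317  [GC ∥ AE ∩ CE ∥ GA]
2. A_y = 2320/317  [GC ∥ AE ∩ CE ∥ GA]
   → A = (-2434/317, 2320/317)
3. B_x = 2  [B is the midpoint of GE]
4. B_y = 7/2  [B is the midpoint of GE]
   → B = (2, 7/2)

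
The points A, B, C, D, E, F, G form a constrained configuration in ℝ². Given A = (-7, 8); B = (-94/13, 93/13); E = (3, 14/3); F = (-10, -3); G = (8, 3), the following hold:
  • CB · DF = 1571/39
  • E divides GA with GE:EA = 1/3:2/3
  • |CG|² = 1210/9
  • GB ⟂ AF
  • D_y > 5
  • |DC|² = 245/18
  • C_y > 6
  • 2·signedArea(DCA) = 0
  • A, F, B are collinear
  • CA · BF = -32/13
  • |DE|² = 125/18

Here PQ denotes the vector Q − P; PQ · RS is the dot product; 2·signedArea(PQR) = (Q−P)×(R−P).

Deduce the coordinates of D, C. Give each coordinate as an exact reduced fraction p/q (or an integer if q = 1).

1. C_x = -3  [line 36/13·x + 132/13·y + -772/13 = 0 ∩ |CG|² = 1210/9]
2. C_y = 20/3  [line 36/13·x + 132/13·y + -772/13 = 0 ∩ |CG|² = 1210/9]
   → C = (-3, 20/3)
3. D_x = 1/2  [2·signedArea(DCA) = 0 ∩ CB · DF = 1571/39]
4. D_y = 11/2  [2·signedArea(DCA) = 0 ∩ CB · DF = 1571/39]
   → D = (1/2, 11/2)

C = (-3, 20/3)
D = (1/2, 11/2)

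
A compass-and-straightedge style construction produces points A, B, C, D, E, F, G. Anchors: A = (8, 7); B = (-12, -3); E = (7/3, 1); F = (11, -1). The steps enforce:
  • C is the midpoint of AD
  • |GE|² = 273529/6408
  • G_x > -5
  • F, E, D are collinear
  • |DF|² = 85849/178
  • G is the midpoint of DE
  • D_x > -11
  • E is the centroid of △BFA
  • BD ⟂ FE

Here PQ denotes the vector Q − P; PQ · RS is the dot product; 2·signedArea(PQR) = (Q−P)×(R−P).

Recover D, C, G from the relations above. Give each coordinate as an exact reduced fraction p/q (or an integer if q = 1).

1. D_x = -1851/178  [F, E, D are collinear ∩ BD ⟂ FE]
2. D_y = 701/178  [F, E, D are collinear ∩ BD ⟂ FE]
   → D = (-1851/178, 701/178)
3. C_x = -427/356  [C is the midpoint of AD]
4. C_y = 1947/356  [C is the midpoint of AD]
   → C = (-427/356, 1947/356)
5. G_x = -4307/1068  [G is the midpoint of DE]
6. G_y = 879/356  [G is the midpoint of DE]
   → G = (-4307/1068, 879/356)

C = (-427/356, 1947/356)
D = (-1851/178, 701/178)
G = (-4307/1068, 879/356)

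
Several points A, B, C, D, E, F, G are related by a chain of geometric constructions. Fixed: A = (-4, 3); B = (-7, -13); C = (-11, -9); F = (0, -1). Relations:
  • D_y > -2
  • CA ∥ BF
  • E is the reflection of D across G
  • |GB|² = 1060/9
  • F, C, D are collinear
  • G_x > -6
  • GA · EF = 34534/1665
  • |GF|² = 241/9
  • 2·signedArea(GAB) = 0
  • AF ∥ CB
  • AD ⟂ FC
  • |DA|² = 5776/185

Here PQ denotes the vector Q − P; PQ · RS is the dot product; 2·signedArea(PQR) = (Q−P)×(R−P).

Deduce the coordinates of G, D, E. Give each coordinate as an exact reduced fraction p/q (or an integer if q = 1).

D = (-132/185, -281/185)
E = (-1718/185, -1747/555)
G = (-5, -7/3)

1. G_x = -5  [line 16·x + -3·y + 73 = 0 ∩ |GB|² = 1060/9]
2. G_y = -7/3  [line 16·x + -3·y + 73 = 0 ∩ |GB|² = 1060/9]
   → G = (-5, -7/3)
3. D_x = -132/185  [F, C, D are collinear ∩ AD ⟂ FC]
4. D_y = -281/185  [F, C, D are collinear ∩ AD ⟂ FC]
   → D = (-132/185, -281/185)
5. E_x = -1718/185  [E is the reflection of D across G]
6. E_y = -1747/555  [E is the reflection of D across G]
   → E = (-1718/185, -1747/555)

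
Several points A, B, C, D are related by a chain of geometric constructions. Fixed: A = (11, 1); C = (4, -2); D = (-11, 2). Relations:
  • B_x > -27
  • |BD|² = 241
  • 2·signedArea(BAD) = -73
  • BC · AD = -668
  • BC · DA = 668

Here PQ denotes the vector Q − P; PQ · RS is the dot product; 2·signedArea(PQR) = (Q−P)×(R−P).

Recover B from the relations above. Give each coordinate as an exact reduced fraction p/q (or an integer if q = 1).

B = (-26, 6)

1. B_x = -26  [BC · DA = 668 ∩ 2·signedArea(BAD) = -73]
2. B_y = 6  [BC · DA = 668 ∩ 2·signedArea(BAD) = -73]
   → B = (-26, 6)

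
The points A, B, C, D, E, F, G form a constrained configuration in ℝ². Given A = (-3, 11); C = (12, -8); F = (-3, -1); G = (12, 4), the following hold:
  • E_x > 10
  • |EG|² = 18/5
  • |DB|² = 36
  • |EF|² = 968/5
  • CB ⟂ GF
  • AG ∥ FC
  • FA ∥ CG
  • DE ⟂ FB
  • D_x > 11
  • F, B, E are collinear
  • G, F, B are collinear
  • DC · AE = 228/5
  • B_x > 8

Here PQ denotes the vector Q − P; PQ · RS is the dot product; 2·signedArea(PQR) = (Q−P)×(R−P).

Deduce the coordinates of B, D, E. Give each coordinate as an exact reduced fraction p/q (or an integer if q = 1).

B = (42/5, 14/5)
D = (12, -2)
E = (51/5, 17/5)

1. B_x = 42/5  [G, F, B are collinear ∩ CB ⟂ GF]
2. B_y = 14/5  [G, F, B are collinear ∩ CB ⟂ GF]
   → B = (42/5, 14/5)
3. E_x = 51/5  [line -19/5·x + 57/5·y + 0 = 0 ∩ |EF|² = 968/5]
4. E_y = 17/5  [line -19/5·x + 57/5·y + 0 = 0 ∩ |EF|² = 968/5]
   → E = (51/5, 17/5)
5. D_x = 12  [DC · AE = 228/5 ∩ DE ⟂ FB]
6. D_y = -2  [DC · AE = 228/5 ∩ DE ⟂ FB]
   → D = (12, -2)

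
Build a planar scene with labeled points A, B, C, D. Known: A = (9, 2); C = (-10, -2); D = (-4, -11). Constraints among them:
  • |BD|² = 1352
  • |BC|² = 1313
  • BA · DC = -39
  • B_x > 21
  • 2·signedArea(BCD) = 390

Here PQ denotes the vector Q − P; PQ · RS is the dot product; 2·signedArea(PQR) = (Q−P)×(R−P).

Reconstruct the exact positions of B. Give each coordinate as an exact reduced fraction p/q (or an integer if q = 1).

B = (22, 15)

1. B_x = 22  [2·signedArea(BCD) = 390 ∩ BA · DC = -39]
2. B_y = 15  [2·signedArea(BCD) = 390 ∩ BA · DC = -39]
   → B = (22, 15)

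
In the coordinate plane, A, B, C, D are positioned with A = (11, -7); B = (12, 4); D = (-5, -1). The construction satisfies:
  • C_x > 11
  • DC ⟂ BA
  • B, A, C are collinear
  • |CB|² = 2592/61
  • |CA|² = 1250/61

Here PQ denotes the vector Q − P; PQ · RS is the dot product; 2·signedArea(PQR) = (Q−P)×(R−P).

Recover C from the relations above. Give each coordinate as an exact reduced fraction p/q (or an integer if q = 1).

1. C_x = 696/61  [B, A, C are collinear ∩ DC ⟂ BA]
2. C_y = -152/61  [B, A, C are collinear ∩ DC ⟂ BA]
   → C = (696/61, -152/61)

C = (696/61, -152/61)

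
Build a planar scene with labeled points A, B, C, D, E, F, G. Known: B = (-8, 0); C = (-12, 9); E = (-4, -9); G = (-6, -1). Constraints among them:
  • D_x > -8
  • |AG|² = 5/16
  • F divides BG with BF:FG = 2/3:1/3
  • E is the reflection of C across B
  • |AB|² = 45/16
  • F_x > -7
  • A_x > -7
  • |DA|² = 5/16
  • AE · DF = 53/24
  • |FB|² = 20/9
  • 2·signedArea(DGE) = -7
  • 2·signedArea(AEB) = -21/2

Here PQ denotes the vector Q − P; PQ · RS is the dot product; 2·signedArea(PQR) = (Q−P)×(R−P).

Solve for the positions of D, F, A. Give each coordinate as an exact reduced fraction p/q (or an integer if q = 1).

1. F_x = -20/3  [F divides BG with BF:FG = 2/3:1/3]
2. F_y = -2/3  [F divides BG with BF:FG = 2/3:1/3]
   → F = (-20/3, -2/3)
3. A_x = -13/2  [line -9·x + -4·y + -123/2 = 0 ∩ |AB|² = 45/16]
4. A_y = -3/4  [line -9·x + -4·y + -123/2 = 0 ∩ |AB|² = 45/16]
   → A = (-13/2, -3/4)
5. D_x = -7  [2·signedArea(DGE) = -7 ∩ AE · DF = 53/24]
6. D_y = -1/2  [2·signedArea(DGE) = -7 ∩ AE · DF = 53/24]
   → D = (-7, -1/2)

A = (-13/2, -3/4)
D = (-7, -1/2)
F = (-20/3, -2/3)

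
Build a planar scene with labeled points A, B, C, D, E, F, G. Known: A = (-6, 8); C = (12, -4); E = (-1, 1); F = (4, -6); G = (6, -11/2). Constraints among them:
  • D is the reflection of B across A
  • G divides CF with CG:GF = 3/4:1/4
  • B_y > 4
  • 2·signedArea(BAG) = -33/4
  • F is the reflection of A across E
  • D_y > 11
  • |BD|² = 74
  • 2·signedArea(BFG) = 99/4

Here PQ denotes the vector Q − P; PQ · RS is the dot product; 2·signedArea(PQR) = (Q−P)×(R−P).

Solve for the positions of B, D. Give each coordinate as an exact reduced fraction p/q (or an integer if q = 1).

1. B_x = -7/2  [2·signedArea(BAG) = -33/4 ∩ 2·signedArea(BFG) = 99/4]
2. B_y = 9/2  [2·signedArea(BAG) = -33/4 ∩ 2·signedArea(BFG) = 99/4]
   → B = (-7/2, 9/2)
3. D_x = -17/2  [D is the reflection of B across A]
4. D_y = 23/2  [D is the reflection of B across A]
   → D = (-17/2, 23/2)

B = (-7/2, 9/2)
D = (-17/2, 23/2)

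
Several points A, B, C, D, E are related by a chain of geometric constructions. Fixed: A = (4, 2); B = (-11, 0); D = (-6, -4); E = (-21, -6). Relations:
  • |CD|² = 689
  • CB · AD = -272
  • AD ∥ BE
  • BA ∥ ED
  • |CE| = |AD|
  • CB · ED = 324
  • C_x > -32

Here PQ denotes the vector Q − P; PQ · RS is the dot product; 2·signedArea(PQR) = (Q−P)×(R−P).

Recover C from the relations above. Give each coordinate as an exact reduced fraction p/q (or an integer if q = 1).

1. C_x = -31  [CB · ED = 324 ∩ CB · AD = -272]
2. C_y = -12  [CB · ED = 324 ∩ CB · AD = -272]
   → C = (-31, -12)

C = (-31, -12)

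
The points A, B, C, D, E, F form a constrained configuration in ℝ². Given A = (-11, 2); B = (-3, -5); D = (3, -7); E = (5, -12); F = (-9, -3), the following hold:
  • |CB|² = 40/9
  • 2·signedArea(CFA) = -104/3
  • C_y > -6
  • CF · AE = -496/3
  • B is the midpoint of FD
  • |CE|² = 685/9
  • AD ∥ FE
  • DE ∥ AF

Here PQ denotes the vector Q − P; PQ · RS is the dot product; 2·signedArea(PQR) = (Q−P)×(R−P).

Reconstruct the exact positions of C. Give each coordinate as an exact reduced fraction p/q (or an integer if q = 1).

1. C_x = -1  [CF · AE = -496/3 ∩ 2·signedArea(CFA) = -104/3]
2. C_y = -17/3  [CF · AE = -496/3 ∩ 2·signedArea(CFA) = -104/3]
   → C = (-1, -17/3)

C = (-1, -17/3)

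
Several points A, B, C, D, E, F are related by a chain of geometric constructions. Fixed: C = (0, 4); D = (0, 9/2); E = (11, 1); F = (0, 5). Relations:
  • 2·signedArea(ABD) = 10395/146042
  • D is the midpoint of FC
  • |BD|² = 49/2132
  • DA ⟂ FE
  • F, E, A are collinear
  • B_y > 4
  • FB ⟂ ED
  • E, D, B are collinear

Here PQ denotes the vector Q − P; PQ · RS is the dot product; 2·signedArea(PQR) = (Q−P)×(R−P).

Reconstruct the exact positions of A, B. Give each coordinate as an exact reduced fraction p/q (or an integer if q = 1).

A = (22/137, 677/137)
B = (-77/533, 2423/533)

1. A_x = 22/137  [F, E, A are collinear ∩ DA ⟂ FE]
2. A_y = 677/137  [F, E, A are collinear ∩ DA ⟂ FE]
   → A = (22/137, 677/137)
3. B_x = -77/533  [E, D, B are collinear ∩ FB ⟂ ED]
4. B_y = 2423/533  [E, D, B are collinear ∩ FB ⟂ ED]
   → B = (-77/533, 2423/533)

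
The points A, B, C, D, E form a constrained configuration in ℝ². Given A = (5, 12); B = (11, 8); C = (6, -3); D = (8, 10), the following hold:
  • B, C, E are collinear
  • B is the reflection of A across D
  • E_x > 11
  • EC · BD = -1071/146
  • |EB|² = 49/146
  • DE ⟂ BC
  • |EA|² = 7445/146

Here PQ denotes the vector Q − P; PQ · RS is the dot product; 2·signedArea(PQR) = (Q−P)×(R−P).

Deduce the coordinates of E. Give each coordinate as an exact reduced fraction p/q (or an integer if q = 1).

1. E_x = 1641/146  [B, C, E are collinear ∩ DE ⟂ BC]
2. E_y = 1245/146  [B, C, E are collinear ∩ DE ⟂ BC]
   → E = (1641/146, 1245/146)

E = (1641/146, 1245/146)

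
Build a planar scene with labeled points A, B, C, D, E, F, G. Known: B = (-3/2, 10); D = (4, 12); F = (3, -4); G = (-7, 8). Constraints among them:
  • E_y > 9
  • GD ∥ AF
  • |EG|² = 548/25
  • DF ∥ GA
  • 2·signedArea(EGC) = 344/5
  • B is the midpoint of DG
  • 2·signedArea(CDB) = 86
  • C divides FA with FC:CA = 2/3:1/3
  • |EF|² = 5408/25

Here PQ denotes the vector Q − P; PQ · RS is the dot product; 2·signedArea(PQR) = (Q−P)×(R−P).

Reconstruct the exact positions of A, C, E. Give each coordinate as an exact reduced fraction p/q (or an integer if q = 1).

A = (-8, -8)
C = (-13/3, -20/3)
E = (-13/5, 48/5)

1. A_x = -8  [GD ∥ AF ∩ DF ∥ GA]
2. A_y = -8  [GD ∥ AF ∩ DF ∥ GA]
   → A = (-8, -8)
3. C_x = -13/3  [C divides FA with FC:CA = 2/3:1/3]
4. C_y = -20/3  [C divides FA with FC:CA = 2/3:1/3]
   → C = (-13/3, -20/3)
5. E_x = -13/5  [line 44/3·x + 8/3·y + 188/15 = 0 ∩ |EF|² = 5408/25]
6. E_y = 48/5  [line 44/3·x + 8/3·y + 188/15 = 0 ∩ |EF|² = 5408/25]
   → E = (-13/5, 48/5)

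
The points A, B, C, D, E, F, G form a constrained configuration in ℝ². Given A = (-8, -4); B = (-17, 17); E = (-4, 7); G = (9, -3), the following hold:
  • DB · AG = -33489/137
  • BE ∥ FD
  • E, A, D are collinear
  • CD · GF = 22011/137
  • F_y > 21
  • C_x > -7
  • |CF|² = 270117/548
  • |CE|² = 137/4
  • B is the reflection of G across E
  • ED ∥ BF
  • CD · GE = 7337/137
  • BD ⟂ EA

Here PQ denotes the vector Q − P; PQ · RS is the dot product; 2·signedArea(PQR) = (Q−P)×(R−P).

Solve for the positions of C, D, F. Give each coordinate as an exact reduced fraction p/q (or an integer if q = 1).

C = (-6, 3/2)
D = (-316/137, 1597/137)
F = (-2097/137, 2967/137)

1. D_x = -316/137  [E, A, D are collinear ∩ BD ⟂ EA]
2. D_y = 1597/137  [E, A, D are collinear ∩ BD ⟂ EA]
   → D = (-316/137, 1597/137)
3. F_x = -2097/137  [BE ∥ FD ∩ ED ∥ BF]
4. F_y = 2967/137  [BE ∥ FD ∩ ED ∥ BF]
   → F = (-2097/137, 2967/137)
5. C_x = -6  [CD · GF = 22011/137 ∩ CD · GE = 7337/137]
6. C_y = 3/2  [CD · GF = 22011/137 ∩ CD · GE = 7337/137]
   → C = (-6, 3/2)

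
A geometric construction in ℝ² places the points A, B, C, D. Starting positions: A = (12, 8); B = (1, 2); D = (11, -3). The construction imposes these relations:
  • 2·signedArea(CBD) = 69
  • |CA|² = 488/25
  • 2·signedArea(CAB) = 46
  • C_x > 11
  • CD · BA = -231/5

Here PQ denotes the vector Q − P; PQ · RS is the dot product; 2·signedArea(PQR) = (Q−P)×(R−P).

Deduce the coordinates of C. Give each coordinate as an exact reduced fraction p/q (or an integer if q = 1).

1. C_x = 58/5  [CD · BA = -231/5 ∩ 2·signedArea(CBD) = 69]
2. C_y = 18/5  [CD · BA = -231/5 ∩ 2·signedArea(CBD) = 69]
   → C = (58/5, 18/5)

C = (58/5, 18/5)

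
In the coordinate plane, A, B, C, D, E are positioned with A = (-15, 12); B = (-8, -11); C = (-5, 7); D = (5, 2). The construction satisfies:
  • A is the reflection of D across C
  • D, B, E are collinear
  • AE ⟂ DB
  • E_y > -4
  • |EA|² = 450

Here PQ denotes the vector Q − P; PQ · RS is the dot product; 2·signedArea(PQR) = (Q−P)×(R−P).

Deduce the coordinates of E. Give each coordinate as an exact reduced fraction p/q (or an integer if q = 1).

1. E_x = 0  [D, B, E are collinear ∩ AE ⟂ DB]
2. E_y = -3  [D, B, E are collinear ∩ AE ⟂ DB]
   → E = (0, -3)

E = (0, -3)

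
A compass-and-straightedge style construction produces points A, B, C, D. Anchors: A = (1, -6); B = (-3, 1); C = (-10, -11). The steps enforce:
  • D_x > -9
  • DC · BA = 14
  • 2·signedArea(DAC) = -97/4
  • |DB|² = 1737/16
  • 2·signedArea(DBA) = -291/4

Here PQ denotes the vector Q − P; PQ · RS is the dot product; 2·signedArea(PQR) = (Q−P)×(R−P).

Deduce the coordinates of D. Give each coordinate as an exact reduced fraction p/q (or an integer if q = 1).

1. D_x = -33/4  [2·signedArea(DAC) = -97/4 ∩ DC · BA = 14]
2. D_y = -8  [2·signedArea(DAC) = -97/4 ∩ DC · BA = 14]
   → D = (-33/4, -8)

D = (-33/4, -8)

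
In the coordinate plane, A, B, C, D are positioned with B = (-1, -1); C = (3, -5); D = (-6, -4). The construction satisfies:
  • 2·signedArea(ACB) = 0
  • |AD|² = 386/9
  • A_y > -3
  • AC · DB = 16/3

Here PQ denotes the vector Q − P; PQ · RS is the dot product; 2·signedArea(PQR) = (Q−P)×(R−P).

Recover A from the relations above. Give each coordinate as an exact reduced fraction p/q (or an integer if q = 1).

A = (1/3, -7/3)

1. A_x = 1/3  [2·signedArea(ACB) = 0 ∩ AC · DB = 16/3]
2. A_y = -7/3  [2·signedArea(ACB) = 0 ∩ AC · DB = 16/3]
   → A = (1/3, -7/3)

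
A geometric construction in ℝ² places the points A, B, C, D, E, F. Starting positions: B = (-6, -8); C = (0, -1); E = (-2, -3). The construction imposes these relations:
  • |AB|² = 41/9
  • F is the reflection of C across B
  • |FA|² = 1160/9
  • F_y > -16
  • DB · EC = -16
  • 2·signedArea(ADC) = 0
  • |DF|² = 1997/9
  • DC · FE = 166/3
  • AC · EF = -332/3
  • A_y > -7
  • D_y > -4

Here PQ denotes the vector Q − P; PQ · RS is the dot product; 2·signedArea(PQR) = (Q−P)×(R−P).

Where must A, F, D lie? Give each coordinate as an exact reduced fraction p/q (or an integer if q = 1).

A = (-14/3, -19/3)
D = (-7/3, -11/3)
F = (-12, -15)

1. F_x = -12  [F is the reflection of C across B]
2. F_y = -15  [F is the reflection of C across B]
   → F = (-12, -15)
3. D_x = -7/3  [DB · EC = -16 ∩ DC · FE = 166/3]
4. D_y = -11/3  [DB · EC = -16 ∩ DC · FE = 166/3]
   → D = (-7/3, -11/3)
5. A_x = -14/3  [2·signedArea(ADC) = 0 ∩ AC · EF = -332/3]
6. A_y = -19/3  [2·signedArea(ADC) = 0 ∩ AC · EF = -332/3]
   → A = (-14/3, -19/3)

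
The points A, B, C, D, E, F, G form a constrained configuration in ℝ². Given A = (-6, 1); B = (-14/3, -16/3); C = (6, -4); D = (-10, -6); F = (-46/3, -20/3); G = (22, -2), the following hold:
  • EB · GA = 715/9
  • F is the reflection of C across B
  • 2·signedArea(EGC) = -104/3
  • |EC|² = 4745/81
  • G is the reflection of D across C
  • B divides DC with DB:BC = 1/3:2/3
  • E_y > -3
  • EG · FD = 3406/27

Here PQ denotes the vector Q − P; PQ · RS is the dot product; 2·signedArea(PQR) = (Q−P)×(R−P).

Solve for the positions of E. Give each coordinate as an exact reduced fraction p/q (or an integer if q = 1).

1. E_x = -14/9  [EB · GA = 715/9 ∩ EG · FD = 3406/27]
2. E_y = -25/9  [EB · GA = 715/9 ∩ EG · FD = 3406/27]
   → E = (-14/9, -25/9)

E = (-14/9, -25/9)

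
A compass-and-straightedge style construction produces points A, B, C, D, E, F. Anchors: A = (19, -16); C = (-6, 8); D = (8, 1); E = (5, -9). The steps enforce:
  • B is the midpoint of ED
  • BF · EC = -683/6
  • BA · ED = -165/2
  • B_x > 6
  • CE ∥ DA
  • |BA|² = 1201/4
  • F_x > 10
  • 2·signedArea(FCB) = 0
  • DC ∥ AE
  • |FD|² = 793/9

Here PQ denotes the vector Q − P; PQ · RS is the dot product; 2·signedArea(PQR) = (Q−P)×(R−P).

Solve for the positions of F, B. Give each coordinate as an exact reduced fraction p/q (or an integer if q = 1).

1. B_x = 13/2  [B is the midpoint of ED]
2. B_y = -4  [B is the midpoint of ED]
   → B = (13/2, -4)
3. F_x = 32/3  [2·signedArea(FCB) = 0 ∩ BF · EC = -683/6]
4. F_y = -8  [2·signedArea(FCB) = 0 ∩ BF · EC = -683/6]
   → F = (32/3, -8)

B = (13/2, -4)
F = (32/3, -8)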